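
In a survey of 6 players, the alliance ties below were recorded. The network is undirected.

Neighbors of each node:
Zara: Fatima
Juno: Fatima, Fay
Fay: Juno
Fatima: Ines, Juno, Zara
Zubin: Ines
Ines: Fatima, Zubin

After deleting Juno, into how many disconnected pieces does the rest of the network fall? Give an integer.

Without Juno, the remaining ties split the others into: {Fay}; {Fatima, Ines, Zara, Zubin}.
That's 2 separate components.

2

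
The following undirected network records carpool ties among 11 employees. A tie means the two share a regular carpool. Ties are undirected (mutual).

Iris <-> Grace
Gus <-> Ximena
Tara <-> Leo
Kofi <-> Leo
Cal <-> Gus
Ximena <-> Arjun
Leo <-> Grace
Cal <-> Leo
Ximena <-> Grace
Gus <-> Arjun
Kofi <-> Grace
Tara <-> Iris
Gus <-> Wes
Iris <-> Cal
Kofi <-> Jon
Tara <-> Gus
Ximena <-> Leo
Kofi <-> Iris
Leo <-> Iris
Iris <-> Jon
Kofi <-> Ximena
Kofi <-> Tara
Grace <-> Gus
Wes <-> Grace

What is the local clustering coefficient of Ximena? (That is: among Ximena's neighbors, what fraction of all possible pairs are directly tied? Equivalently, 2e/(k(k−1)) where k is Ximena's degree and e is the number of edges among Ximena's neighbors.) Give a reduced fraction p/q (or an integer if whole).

Ximena's neighbors: Arjun, Grace, Gus, Kofi, and Leo (k = 5).
Possible neighbor pairs: C(5,2) = 10. Edges among them: Arjun–Gus, Grace–Gus, Grace–Kofi, Grace–Leo, Kofi–Leo → e = 5.
Clustering(Ximena) = 5/10 = 1/2.

1/2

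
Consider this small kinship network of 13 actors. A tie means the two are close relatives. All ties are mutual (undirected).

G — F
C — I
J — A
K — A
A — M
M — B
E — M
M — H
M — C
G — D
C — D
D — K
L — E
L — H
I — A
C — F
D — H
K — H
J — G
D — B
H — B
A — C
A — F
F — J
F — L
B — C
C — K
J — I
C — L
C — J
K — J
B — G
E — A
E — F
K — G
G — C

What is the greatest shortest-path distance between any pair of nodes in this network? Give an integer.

3

Eccentricity of each node (its greatest distance to any other): A:2, B:2, C:2, D:3, E:3, F:2, G:2, H:3, I:3, J:2, K:2, L:2, M:2.
The maximum eccentricity is 3, realized for instance by the pair E–D via E – F – G – D. So the diameter is 3.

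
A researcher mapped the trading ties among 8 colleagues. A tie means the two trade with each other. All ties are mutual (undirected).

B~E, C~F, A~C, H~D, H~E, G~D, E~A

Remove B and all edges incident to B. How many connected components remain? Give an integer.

B's neighbors (E) remain reachable from one another through other ties, so the rest of the network stays in one piece.

1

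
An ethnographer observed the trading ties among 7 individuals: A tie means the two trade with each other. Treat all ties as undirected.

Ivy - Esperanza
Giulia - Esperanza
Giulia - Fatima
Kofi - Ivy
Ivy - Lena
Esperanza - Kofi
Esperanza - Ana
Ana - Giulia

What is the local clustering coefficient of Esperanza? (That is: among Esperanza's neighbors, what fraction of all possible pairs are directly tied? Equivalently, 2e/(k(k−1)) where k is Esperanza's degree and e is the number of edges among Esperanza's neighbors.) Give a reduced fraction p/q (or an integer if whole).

1/3

Esperanza's neighbors: Ana, Giulia, Ivy, and Kofi (k = 4).
Possible neighbor pairs: C(4,2) = 6. Edges among them: Ana–Giulia, Ivy–Kofi → e = 2.
Clustering(Esperanza) = 2/6 = 1/3.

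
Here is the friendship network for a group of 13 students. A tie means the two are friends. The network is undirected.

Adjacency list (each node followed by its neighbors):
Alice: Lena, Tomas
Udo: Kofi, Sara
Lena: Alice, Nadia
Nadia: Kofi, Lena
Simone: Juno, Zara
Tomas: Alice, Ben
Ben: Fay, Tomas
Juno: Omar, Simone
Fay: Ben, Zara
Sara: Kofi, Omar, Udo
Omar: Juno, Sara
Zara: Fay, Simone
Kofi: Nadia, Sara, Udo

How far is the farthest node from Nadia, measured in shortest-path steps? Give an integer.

Distances from Nadia: Alice:2, Ben:4, Fay:5, Juno:4, Kofi:1, Lena:1, Omar:3, Sara:2, Simone:5, Tomas:3, Udo:2, Zara:6.
The largest is 6 (to Zara), so the eccentricity of Nadia is 6.

6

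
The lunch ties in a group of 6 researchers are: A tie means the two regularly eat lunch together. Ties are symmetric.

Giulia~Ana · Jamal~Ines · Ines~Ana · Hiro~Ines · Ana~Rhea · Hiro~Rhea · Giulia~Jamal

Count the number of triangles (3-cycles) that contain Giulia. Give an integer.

Giulia's neighbors are Ana and Jamal, but none of them are tied to each other, so no triangle contains Giulia.

0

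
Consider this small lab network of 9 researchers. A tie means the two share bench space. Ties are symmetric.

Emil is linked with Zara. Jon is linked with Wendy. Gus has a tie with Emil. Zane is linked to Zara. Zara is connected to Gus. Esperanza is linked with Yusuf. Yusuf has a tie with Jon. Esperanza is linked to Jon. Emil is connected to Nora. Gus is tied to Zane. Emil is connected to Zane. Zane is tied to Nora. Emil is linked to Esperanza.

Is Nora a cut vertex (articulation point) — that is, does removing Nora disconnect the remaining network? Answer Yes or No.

Even without Nora, every remaining node can still reach every other (the residual graph is connected), so Nora is not a cut vertex.

No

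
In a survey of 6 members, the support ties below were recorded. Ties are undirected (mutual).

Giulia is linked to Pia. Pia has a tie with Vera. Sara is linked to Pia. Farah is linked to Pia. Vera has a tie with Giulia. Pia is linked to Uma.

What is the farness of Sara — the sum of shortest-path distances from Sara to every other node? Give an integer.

Distances from Sara: Farah:2, Giulia:2, Pia:1, Uma:2, Vera:2.
Sum = 2 + 2 + 1 + 2 + 2 = 9.

9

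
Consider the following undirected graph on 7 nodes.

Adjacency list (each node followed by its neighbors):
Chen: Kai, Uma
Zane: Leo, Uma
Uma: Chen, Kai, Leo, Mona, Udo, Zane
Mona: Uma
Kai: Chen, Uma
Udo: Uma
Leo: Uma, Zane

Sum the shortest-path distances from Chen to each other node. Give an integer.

10

Distances from Chen: Kai:1, Leo:2, Mona:2, Udo:2, Uma:1, Zane:2.
Sum = 1 + 2 + 2 + 2 + 1 + 2 = 10.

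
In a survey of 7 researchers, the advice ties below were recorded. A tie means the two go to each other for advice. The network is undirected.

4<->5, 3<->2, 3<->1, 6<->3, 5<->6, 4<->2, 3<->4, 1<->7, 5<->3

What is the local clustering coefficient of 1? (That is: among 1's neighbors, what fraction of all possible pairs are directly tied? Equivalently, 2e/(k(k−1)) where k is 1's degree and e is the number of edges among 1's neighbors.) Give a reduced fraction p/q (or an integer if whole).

1's neighbors: 3 and 7 (k = 2).
Possible neighbor pairs: C(2,2) = 1. Edges among them: none → e = 0.
Clustering(1) = 0/1.

0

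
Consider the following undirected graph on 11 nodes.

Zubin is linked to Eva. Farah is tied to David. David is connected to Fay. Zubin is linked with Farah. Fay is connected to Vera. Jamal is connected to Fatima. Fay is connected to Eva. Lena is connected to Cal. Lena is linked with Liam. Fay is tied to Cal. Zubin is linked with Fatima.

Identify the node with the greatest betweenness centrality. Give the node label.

Fay

Unnormalized betweenness of each node: Cal:16, David:5, Eva:15, Farah:3, Fatima:9, Fay:28, Jamal:0, Lena:9, Liam:0, Vera:0, Zubin:17.
Fay has the largest value, 28, making it the main broker — the node through which the most shortest paths run.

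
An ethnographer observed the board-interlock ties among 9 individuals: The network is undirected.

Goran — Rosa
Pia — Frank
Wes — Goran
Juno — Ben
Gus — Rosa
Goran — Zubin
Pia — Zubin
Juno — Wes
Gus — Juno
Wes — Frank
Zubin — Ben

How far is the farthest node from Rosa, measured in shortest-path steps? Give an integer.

3

Distances from Rosa: Ben:3, Frank:3, Goran:1, Gus:1, Juno:2, Pia:3, Wes:2, Zubin:2.
The largest is 3 (to Frank, Pia, and Ben), so the eccentricity of Rosa is 3.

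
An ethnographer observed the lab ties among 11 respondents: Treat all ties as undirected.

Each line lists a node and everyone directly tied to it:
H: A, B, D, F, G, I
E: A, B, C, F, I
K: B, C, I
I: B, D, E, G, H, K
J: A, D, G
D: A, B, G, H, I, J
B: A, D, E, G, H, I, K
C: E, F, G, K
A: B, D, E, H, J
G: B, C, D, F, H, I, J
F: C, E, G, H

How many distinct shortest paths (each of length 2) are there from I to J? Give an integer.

The shortest distance is 2. The length-2 paths are: I–G–J; I–D–J.
That gives 2 distinct shortest paths.

2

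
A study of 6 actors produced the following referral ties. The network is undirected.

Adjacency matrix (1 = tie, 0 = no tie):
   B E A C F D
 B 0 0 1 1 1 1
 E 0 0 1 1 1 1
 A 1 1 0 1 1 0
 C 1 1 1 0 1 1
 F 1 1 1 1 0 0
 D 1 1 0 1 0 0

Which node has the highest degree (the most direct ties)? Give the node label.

C

Degrees — A:4, B:4, C:5, D:3, E:4, F:4.
The maximum is 5, attained only by C.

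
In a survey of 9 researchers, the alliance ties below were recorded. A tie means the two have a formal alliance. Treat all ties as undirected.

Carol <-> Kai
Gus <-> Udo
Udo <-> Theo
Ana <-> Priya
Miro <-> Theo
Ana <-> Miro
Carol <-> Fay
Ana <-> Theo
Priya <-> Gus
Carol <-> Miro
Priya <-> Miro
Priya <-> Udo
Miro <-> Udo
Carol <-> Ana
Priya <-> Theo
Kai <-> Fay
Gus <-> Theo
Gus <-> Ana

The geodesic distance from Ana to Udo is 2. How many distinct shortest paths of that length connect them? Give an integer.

The shortest distance is 2. The length-2 paths are: Ana–Miro–Udo; Ana–Priya–Udo; Ana–Gus–Udo; Ana–Theo–Udo.
That gives 4 distinct shortest paths.

4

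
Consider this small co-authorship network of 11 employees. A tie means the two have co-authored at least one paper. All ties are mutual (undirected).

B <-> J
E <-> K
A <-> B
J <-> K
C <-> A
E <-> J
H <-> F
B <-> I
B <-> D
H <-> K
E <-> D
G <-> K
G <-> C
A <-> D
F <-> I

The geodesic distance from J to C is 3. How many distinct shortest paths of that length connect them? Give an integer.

2

The shortest distance is 3. The length-3 paths are: J–B–A–C; J–K–G–C.
That gives 2 distinct shortest paths.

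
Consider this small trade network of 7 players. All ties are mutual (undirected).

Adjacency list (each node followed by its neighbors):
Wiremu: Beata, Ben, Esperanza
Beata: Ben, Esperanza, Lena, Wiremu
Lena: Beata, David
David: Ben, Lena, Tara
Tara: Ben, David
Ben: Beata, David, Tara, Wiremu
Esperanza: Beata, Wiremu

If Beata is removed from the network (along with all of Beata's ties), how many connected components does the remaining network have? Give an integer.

1

Beata's neighbors (Ben, Esperanza, Lena, and Wiremu) remain reachable from one another through other ties, so the rest of the network stays in one piece.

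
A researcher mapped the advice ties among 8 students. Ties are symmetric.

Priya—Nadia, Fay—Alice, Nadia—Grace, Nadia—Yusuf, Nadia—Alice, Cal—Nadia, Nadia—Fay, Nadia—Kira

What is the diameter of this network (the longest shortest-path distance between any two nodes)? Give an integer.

2

Eccentricity of each node (its greatest distance to any other): Alice:2, Cal:2, Fay:2, Grace:2, Kira:2, Nadia:1, Priya:2, Yusuf:2.
The maximum eccentricity is 2, realized for instance by the pair Cal–Grace via Cal – Nadia – Grace. So the diameter is 2.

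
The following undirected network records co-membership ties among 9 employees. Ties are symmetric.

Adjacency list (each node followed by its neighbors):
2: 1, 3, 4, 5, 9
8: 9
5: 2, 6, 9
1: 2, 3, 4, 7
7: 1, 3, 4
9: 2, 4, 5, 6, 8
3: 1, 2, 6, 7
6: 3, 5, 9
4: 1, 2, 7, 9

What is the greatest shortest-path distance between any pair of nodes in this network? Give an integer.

Eccentricity of each node (its greatest distance to any other): 1:3, 2:2, 3:3, 4:2, 5:3, 6:2, 7:3, 8:3, 9:2.
The maximum eccentricity is 3, realized for instance by the pair 8–3 via 8 – 9 – 2 – 3. So the diameter is 3.

3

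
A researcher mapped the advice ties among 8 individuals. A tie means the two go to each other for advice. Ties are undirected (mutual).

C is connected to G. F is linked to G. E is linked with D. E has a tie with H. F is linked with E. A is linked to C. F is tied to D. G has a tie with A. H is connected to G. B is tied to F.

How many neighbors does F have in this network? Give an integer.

F is directly tied to B, D, E, and G. That is 4 neighbors, so the degree of F is 4.

4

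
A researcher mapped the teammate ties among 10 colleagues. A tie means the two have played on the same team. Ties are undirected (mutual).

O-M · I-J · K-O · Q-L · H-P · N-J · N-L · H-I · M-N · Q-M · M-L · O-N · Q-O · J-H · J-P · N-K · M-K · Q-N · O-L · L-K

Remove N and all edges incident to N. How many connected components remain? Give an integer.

2

Without N, the remaining ties split the others into: {H, I, J, P}; {K, L, M, O, Q}.
That's 2 separate components.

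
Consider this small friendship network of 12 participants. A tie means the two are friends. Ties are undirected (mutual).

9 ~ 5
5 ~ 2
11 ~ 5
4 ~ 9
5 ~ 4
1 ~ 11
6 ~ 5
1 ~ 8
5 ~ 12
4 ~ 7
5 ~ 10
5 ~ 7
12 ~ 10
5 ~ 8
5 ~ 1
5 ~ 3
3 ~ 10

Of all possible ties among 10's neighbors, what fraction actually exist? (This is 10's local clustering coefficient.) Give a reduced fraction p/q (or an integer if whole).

10's neighbors: 3, 5, and 12 (k = 3).
Possible neighbor pairs: C(3,2) = 3. Edges among them: 3–5, 5–12 → e = 2.
Clustering(10) = 2/3.

2/3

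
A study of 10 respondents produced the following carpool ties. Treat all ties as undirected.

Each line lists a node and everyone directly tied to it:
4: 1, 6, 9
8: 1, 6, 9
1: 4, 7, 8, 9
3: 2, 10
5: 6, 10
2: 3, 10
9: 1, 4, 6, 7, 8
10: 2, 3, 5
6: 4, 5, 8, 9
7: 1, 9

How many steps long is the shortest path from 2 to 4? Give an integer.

One shortest route is 2 – 10 – 5 – 6 – 4, which uses 4 edges, and at distance 3 from 2 we only reach {6}, which does not include 4. So d(2,4) = 4.

4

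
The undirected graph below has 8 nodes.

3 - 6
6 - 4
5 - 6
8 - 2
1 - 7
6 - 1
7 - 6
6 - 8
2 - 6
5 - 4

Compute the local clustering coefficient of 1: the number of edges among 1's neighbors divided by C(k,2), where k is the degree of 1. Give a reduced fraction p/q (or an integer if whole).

1's neighbors: 6 and 7 (k = 2).
Possible neighbor pairs: C(2,2) = 1. Edges among them: 6–7 → e = 1.
Clustering(1) = 1/1.

1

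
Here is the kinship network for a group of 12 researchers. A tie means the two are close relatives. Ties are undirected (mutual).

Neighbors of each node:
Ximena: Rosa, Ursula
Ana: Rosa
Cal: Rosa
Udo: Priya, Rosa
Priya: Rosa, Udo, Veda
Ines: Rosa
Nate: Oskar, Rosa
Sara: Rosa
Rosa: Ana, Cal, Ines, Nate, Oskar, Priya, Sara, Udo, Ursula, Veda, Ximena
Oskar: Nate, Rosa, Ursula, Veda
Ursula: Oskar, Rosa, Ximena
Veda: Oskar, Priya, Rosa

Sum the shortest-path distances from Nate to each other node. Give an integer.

20

Distances from Nate: Ana:2, Cal:2, Ines:2, Oskar:1, Priya:2, Rosa:1, Sara:2, Udo:2, Ursula:2, Veda:2, Ximena:2.
Sum = 2 + 2 + 2 + 1 + 2 + 1 + 2 + 2 + 2 + 2 + 2 = 20.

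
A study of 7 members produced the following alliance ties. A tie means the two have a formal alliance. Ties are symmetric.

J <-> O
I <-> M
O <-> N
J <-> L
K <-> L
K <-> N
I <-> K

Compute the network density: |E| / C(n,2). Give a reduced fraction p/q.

There are 7 edges and 7 nodes, so the maximum possible is C(7,2) = 21.
Density = 7/21 = 1/3.

1/3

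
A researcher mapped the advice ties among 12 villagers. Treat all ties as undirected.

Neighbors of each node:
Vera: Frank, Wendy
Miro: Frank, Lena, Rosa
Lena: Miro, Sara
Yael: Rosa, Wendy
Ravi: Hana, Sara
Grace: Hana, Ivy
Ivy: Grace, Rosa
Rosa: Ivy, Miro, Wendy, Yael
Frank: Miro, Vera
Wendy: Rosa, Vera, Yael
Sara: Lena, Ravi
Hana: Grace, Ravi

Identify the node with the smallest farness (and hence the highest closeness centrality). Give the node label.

Farness (sum of distances to all others) for each node — Frank:30, Grace:30, Hana:34, Ivy:26, Lena:27, Miro:23, Ravi:35, Rosa:22, Sara:31, Vera:32, Wendy:28, Yael:30.
The smallest farness is 22, for Rosa, so Rosa has the highest closeness.

Rosa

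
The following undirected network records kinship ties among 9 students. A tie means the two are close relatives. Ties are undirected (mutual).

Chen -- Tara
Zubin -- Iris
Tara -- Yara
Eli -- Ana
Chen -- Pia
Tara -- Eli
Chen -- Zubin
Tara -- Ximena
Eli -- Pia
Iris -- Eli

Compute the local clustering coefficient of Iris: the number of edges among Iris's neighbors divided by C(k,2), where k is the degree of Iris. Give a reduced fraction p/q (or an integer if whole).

0

Iris's neighbors: Eli and Zubin (k = 2).
Possible neighbor pairs: C(2,2) = 1. Edges among them: none → e = 0.
Clustering(Iris) = 0/1.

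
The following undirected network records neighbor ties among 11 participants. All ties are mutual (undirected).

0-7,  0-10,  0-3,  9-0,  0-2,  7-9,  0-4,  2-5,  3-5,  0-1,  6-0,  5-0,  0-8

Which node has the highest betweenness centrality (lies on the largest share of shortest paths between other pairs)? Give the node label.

Unnormalized betweenness of each node: 0:83/2, 1:0, 2:0, 3:0, 4:0, 5:1/2, 6:0, 7:0, 8:0, 9:0, 10:0.
0 has the largest value, 83/2, making it the main broker — the node through which the most shortest paths run.

0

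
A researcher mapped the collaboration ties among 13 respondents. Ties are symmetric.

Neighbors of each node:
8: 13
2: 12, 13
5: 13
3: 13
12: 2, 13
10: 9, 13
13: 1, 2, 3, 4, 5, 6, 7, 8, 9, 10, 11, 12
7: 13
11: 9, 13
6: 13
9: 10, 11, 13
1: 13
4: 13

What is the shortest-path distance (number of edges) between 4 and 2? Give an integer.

2

One shortest route is 4 – 13 – 2, which uses 2 edges, and 4 and 2 are not directly tied, so nothing shorter exists. So d(4,2) = 2.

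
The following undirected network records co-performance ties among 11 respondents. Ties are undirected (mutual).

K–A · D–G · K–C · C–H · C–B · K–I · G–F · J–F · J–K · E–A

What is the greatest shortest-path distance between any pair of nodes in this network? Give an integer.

6

Eccentricity of each node (its greatest distance to any other): A:5, B:6, C:5, D:6, E:6, F:4, G:5, H:6, I:5, J:3, K:4.
The maximum eccentricity is 6, realized for instance by the pair D–E via D – G – F – J – K – A – E. So the diameter is 6.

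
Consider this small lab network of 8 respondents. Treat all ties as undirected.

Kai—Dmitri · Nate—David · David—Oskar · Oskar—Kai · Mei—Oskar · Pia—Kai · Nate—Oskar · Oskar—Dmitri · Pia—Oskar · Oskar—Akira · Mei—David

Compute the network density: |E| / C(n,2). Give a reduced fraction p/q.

11/28

There are 11 edges and 8 nodes, so the maximum possible is C(8,2) = 28.
Density = 11/28.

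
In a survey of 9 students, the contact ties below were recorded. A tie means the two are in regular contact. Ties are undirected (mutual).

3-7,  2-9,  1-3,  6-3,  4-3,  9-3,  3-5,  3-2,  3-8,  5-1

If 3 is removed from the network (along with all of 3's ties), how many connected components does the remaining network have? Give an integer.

6

Without 3, the remaining ties split the others into: {2, 9}; {1, 5}; {8}; {4}; {6}; {7}.
That's 6 separate components.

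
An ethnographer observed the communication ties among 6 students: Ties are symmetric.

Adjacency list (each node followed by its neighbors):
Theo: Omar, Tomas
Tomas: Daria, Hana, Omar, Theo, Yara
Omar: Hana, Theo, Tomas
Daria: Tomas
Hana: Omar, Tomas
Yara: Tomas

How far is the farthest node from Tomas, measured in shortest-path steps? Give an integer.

1

Distances from Tomas: Daria:1, Hana:1, Omar:1, Theo:1, Yara:1.
The largest is 1 (to Hana, Theo, Daria, Yara, and Omar), so the eccentricity of Tomas is 1.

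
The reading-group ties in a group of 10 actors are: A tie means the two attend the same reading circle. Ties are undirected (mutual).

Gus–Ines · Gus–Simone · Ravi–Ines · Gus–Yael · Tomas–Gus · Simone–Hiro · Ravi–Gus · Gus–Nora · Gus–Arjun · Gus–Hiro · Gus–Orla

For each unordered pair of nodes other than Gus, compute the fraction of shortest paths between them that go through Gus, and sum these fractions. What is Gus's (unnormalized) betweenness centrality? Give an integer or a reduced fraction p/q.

Pairs whose geodesics pass through Gus — Nora–Orla: 1; Nora–Arjun: 1; Nora–Hiro: 1; Nora–Ines: 1; Nora–Tomas: 1; Nora–Ravi: 1; Nora–Simone: 1; Nora–Yael: 1; Orla–Arjun: 1; Orla–Hiro: 1; Orla–Ines: 1; Orla–Tomas: 1; Orla–Ravi: 1; Orla–Simone: 1 … (+20 more pairs).
All other pairs contribute 0.
Summing the contributions gives betweenness(Gus) = 34.

34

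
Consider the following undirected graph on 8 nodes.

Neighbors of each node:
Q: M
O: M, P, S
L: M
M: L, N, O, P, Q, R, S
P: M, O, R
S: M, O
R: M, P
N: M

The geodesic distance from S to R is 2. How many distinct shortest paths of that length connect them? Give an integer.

1

The shortest distance is 2, and the only length-2 path is S–M–R. So there is exactly 1 shortest path.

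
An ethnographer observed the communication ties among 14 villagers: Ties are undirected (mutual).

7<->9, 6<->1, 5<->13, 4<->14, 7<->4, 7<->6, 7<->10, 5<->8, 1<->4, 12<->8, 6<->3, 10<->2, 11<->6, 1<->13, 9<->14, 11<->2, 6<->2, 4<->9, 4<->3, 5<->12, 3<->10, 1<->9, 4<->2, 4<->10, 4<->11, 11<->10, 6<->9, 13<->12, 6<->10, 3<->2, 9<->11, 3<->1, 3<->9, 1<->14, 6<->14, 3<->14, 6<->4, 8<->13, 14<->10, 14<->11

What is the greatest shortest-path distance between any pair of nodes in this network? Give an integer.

Eccentricity of each node (its greatest distance to any other): 1:2, 2:4, 3:3, 4:3, 5:4, 6:3, 7:4, 8:4, 9:3, 10:4, 11:4, 12:4, 13:3, 14:3.
The maximum eccentricity is 4, realized for instance by the pair 10–5 via 10 – 6 – 1 – 13 – 5. So the diameter is 4.

4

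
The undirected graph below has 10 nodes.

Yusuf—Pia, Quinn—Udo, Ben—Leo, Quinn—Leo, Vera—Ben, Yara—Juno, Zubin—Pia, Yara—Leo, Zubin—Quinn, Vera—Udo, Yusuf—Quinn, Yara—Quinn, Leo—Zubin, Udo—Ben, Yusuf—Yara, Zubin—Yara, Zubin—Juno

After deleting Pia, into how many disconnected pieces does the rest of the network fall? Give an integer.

Pia's neighbors (Yusuf and Zubin) remain reachable from one another through other ties, so the rest of the network stays in one piece.

1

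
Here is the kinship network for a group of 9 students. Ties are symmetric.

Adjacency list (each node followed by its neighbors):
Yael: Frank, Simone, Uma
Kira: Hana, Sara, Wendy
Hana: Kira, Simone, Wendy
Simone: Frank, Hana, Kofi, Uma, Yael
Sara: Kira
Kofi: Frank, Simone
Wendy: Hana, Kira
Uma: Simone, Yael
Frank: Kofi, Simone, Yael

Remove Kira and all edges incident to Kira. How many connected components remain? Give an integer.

Without Kira, the remaining ties split the others into: {Sara}; {Frank, Hana, Kofi, Simone, Uma, Wendy, Yael}.
That's 2 separate components.

2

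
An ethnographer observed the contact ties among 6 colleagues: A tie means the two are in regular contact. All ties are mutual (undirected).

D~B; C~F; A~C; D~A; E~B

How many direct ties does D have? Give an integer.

D is directly tied to A and B. That is 2 neighbors, so the degree of D is 2.

2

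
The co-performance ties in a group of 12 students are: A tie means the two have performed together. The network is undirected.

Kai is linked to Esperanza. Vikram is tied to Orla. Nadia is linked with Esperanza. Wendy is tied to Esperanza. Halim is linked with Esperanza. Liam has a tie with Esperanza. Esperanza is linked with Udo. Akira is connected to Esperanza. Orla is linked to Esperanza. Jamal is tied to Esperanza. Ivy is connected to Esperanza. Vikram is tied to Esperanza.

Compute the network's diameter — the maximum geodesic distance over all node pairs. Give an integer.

Eccentricity of each node (its greatest distance to any other): Akira:2, Esperanza:1, Halim:2, Ivy:2, Jamal:2, Kai:2, Liam:2, Nadia:2, Orla:2, Udo:2, Vikram:2, Wendy:2.
The maximum eccentricity is 2, realized for instance by the pair Jamal–Vikram via Jamal – Esperanza – Vikram. So the diameter is 2.

2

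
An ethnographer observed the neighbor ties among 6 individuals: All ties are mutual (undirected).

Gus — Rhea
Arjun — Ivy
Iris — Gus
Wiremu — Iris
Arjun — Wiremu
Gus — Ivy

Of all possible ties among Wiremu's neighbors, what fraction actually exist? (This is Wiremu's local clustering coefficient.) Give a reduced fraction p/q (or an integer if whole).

Wiremu's neighbors: Arjun and Iris (k = 2).
Possible neighbor pairs: C(2,2) = 1. Edges among them: none → e = 0.
Clustering(Wiremu) = 0/1.

0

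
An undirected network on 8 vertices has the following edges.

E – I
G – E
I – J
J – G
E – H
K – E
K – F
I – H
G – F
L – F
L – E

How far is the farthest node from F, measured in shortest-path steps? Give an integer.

3

Distances from F: E:2, G:1, H:3, I:3, J:2, K:1, L:1.
The largest is 3 (to H and I), so the eccentricity of F is 3.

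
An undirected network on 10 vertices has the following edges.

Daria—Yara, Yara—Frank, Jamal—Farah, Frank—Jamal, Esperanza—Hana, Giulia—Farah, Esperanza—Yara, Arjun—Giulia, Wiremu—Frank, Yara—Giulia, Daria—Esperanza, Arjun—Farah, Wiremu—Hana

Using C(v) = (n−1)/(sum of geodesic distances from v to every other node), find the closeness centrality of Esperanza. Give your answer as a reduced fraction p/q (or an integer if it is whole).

Distances from Esperanza: Arjun:3, Daria:1, Farah:3, Frank:2, Giulia:2, Hana:1, Jamal:3, Wiremu:2, Yara:1. Sum = 18.
n = 10, so closeness = 9/18 = 1/2.

1/2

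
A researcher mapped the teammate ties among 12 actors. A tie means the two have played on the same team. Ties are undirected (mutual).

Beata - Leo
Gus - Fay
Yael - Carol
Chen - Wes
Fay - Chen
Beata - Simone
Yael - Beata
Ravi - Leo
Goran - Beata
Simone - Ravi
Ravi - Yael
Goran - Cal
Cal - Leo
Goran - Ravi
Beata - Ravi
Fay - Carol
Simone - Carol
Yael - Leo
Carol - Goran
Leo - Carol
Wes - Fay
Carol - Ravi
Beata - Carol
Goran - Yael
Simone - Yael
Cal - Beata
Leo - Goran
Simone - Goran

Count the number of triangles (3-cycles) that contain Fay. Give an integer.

1

Fay's neighbors: Carol, Chen, Gus, and Wes.
Neighbor pairs that are themselves tied: Fay–Chen–Wes. Each forms one triangle with Fay, for 1 in total.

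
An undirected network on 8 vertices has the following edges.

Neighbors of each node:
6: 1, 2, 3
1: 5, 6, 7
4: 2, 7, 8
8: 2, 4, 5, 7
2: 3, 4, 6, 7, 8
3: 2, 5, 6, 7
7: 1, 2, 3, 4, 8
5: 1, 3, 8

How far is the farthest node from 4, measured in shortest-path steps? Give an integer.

Distances from 4: 1:2, 2:1, 3:2, 5:2, 6:2, 7:1, 8:1.
The largest is 2 (to 3, 6, 5, and 1), so the eccentricity of 4 is 2.

2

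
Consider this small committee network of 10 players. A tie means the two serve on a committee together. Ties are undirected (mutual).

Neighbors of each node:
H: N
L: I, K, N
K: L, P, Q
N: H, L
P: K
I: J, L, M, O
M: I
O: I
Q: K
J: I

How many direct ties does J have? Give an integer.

1

J is directly tied to I. That is 1 neighbor, so the degree of J is 1.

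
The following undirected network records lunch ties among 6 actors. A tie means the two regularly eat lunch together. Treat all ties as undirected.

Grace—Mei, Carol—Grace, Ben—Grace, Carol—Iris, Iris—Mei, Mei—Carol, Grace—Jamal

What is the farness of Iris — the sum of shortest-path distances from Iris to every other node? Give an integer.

10

Distances from Iris: Ben:3, Carol:1, Grace:2, Jamal:3, Mei:1.
Sum = 3 + 1 + 2 + 3 + 1 = 10.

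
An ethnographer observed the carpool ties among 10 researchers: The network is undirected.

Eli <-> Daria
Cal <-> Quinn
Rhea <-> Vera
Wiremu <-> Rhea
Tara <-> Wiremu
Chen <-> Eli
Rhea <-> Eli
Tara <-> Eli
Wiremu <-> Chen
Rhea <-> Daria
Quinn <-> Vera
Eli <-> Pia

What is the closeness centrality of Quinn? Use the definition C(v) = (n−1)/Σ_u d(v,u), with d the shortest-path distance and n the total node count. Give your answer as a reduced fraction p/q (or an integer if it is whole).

Distances from Quinn: Cal:1, Chen:4, Daria:3, Eli:3, Pia:4, Rhea:2, Tara:4, Vera:1, Wiremu:3. Sum = 25.
n = 10, so closeness = 9/25.

9/25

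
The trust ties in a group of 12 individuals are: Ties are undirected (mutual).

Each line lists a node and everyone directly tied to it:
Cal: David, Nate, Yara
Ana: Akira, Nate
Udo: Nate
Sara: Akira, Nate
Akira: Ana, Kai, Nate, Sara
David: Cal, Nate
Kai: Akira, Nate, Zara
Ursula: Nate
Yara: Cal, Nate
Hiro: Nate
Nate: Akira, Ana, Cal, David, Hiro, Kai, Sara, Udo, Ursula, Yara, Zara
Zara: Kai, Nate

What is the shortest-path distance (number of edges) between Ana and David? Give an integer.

2

One shortest route is Ana – Nate – David, which uses 2 edges, and Ana and David are not directly tied, so nothing shorter exists. So d(Ana,David) = 2.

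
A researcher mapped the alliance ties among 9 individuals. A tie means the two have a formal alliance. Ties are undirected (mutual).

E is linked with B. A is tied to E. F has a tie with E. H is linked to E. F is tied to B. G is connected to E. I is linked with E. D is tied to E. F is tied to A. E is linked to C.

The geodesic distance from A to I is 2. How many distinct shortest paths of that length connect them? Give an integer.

1

The shortest distance is 2, and the only length-2 path is A–E–I. So there is exactly 1 shortest path.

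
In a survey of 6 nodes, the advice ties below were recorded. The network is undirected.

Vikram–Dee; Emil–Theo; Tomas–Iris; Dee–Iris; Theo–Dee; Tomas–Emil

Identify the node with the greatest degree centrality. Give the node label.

Degrees — Dee:3, Emil:2, Iris:2, Theo:2, Tomas:2, Vikram:1.
The maximum is 3, attained only by Dee.

Dee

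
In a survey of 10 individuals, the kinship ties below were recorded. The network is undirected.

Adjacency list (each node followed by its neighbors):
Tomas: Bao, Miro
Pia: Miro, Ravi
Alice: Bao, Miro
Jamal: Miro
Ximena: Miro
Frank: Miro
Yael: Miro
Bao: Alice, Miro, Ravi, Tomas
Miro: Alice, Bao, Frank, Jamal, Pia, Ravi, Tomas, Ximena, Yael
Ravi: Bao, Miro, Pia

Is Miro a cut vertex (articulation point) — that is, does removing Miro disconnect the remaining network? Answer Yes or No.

Yes

Removing Miro leaves {Ximena} with no path to {Alice, Bao, Pia, Ravi, and Tomas}, so the network splits into 5 components. Miro is a cut vertex.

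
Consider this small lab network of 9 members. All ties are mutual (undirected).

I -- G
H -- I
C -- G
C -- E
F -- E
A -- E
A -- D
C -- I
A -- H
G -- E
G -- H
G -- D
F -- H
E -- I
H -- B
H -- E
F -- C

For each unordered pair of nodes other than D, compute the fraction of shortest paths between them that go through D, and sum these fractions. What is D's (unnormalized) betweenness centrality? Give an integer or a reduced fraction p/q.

1/3

Pairs whose geodesics pass through D — G–A: 1/3.
All other pairs contribute 0.
Summing the contributions gives betweenness(D) = 1/3.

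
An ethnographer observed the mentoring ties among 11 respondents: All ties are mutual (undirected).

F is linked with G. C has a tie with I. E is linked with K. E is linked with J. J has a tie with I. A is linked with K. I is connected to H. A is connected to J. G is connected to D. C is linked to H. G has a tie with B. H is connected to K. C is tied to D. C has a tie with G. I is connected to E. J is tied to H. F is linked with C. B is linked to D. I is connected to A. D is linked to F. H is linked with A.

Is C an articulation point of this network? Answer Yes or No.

Removing C leaves {B, D, F, and G} with no path to {A, E, H, I, J, and K}, so the network splits into 2 components. C is a cut vertex.

Yes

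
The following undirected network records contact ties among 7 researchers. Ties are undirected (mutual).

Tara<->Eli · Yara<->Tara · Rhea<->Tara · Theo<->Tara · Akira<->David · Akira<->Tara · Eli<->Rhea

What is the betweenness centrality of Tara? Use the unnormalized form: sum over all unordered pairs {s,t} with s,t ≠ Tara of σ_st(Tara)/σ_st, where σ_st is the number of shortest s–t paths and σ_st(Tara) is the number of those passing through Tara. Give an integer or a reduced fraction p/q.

Pairs whose geodesics pass through Tara — Theo–David: 1; Theo–Eli: 1; Theo–Yara: 1; Theo–Rhea: 1; Theo–Akira: 1; David–Eli: 1; David–Yara: 1; David–Rhea: 1; Eli–Yara: 1; Eli–Akira: 1; Yara–Rhea: 1; Yara–Akira: 1; Rhea–Akira: 1.
All other pairs contribute 0.
Summing the contributions gives betweenness(Tara) = 13.

13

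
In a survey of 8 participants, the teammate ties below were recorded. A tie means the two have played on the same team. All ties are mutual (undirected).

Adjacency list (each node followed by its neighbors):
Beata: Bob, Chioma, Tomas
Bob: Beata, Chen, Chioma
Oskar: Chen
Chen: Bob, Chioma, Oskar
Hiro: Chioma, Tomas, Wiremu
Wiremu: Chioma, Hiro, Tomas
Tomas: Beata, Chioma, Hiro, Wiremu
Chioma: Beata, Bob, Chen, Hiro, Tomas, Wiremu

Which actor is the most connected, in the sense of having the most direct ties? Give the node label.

Degrees — Beata:3, Bob:3, Chen:3, Chioma:6, Hiro:3, Oskar:1, Tomas:4, Wiremu:3.
The maximum is 6, attained only by Chioma.

Chioma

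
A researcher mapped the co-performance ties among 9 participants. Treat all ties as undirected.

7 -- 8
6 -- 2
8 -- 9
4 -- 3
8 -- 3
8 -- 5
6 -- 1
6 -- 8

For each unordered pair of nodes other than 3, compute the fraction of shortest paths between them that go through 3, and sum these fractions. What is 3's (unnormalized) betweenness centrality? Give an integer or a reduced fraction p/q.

Pairs whose geodesics pass through 3 — 5–4: 1; 9–4: 1; 8–4: 1; 2–4: 1; 6–4: 1; 1–4: 1; 7–4: 1.
All other pairs contribute 0.
Summing the contributions gives betweenness(3) = 7.

7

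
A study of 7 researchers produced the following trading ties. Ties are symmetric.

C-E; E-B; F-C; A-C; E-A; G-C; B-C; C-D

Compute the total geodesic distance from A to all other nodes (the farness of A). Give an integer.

10

Distances from A: B:2, C:1, D:2, E:1, F:2, G:2.
Sum = 2 + 1 + 2 + 1 + 2 + 2 = 10.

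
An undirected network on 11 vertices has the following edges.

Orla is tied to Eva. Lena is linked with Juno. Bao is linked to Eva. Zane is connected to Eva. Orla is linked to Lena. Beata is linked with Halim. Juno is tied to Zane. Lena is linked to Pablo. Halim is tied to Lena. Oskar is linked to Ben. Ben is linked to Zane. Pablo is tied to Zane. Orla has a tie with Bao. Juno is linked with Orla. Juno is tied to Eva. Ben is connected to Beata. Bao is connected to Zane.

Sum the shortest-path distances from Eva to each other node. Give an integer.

Distances from Eva: Bao:1, Beata:3, Ben:2, Halim:3, Juno:1, Lena:2, Orla:1, Oskar:3, Pablo:2, Zane:1.
Sum = 1 + 3 + 2 + 3 + 1 + 2 + 1 + 3 + 2 + 1 = 19.

19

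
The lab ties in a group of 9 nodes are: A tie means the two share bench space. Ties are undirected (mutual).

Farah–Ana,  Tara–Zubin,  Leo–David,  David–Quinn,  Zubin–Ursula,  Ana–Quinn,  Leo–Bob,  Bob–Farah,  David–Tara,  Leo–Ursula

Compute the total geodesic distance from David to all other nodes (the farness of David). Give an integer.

14

Distances from David: Ana:2, Bob:2, Farah:3, Leo:1, Quinn:1, Tara:1, Ursula:2, Zubin:2.
Sum = 2 + 2 + 3 + 1 + 1 + 1 + 2 + 2 = 14.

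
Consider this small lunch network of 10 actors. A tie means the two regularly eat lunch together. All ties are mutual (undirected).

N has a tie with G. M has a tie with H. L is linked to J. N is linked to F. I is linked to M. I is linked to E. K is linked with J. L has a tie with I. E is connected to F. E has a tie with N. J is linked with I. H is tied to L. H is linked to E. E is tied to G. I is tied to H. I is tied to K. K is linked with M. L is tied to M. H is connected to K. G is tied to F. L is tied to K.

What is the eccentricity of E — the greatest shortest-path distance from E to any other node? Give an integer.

Distances from E: F:1, G:1, H:1, I:1, J:2, K:2, L:2, M:2, N:1.
The largest is 2 (to K, L, M, and J), so the eccentricity of E is 2.

2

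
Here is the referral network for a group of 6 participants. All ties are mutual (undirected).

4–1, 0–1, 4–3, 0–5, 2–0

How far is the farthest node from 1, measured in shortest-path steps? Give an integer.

2

Distances from 1: 0:1, 2:2, 3:2, 4:1, 5:2.
The largest is 2 (to 3, 5, and 2), so the eccentricity of 1 is 2.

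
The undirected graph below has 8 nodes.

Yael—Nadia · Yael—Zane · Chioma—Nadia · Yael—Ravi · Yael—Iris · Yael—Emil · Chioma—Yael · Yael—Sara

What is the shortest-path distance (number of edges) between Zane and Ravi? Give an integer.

2

One shortest route is Zane – Yael – Ravi, which uses 2 edges, and Zane and Ravi are not directly tied, so nothing shorter exists. So d(Zane,Ravi) = 2.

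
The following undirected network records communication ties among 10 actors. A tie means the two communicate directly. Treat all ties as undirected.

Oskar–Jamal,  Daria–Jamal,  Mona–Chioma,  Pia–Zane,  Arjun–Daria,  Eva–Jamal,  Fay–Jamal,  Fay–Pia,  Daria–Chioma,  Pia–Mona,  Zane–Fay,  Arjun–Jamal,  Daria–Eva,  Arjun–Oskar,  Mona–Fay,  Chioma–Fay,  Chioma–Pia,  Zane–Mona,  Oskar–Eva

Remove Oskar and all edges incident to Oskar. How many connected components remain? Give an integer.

1

Oskar's neighbors (Arjun, Eva, and Jamal) remain reachable from one another through other ties, so the rest of the network stays in one piece.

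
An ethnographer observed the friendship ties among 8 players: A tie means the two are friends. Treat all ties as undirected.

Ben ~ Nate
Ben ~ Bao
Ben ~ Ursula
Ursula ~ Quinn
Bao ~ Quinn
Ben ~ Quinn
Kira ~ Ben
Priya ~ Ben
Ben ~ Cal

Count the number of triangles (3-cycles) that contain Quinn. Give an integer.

Quinn's neighbors: Bao, Ben, and Ursula.
Neighbor pairs that are themselves tied: Quinn–Bao–Ben; Quinn–Ben–Ursula. Each forms one triangle with Quinn, for 2 in total.

2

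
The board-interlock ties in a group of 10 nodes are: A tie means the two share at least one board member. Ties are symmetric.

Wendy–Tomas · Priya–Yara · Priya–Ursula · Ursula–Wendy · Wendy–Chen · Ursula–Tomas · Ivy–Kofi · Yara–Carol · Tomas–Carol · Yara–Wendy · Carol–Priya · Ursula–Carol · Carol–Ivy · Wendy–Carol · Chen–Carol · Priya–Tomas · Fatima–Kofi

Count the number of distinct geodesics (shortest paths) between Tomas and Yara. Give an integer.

3

The shortest distance is 2. The length-2 paths are: Tomas–Carol–Yara; Tomas–Wendy–Yara; Tomas–Priya–Yara.
That gives 3 distinct shortest paths.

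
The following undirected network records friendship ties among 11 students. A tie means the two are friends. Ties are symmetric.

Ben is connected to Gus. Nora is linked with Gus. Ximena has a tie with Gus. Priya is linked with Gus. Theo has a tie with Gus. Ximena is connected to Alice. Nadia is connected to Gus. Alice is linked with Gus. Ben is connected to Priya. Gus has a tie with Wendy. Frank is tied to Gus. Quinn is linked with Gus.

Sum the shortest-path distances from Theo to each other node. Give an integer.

Distances from Theo: Alice:2, Ben:2, Frank:2, Gus:1, Nadia:2, Nora:2, Priya:2, Quinn:2, Wendy:2, Ximena:2.
Sum = 2 + 2 + 2 + 1 + 2 + 2 + 2 + 2 + 2 + 2 = 19.

19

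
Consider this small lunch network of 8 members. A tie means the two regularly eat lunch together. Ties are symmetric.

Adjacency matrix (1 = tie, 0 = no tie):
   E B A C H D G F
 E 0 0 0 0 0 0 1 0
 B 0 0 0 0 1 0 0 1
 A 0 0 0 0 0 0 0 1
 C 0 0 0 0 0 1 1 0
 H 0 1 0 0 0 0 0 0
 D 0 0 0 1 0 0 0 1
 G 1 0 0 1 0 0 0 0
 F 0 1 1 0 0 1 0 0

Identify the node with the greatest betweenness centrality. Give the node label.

F

Unnormalized betweenness of each node: A:0, B:6, C:10, D:12, E:0, F:14, G:6, H:0.
F has the largest value, 14, making it the main broker — the node through which the most shortest paths run.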